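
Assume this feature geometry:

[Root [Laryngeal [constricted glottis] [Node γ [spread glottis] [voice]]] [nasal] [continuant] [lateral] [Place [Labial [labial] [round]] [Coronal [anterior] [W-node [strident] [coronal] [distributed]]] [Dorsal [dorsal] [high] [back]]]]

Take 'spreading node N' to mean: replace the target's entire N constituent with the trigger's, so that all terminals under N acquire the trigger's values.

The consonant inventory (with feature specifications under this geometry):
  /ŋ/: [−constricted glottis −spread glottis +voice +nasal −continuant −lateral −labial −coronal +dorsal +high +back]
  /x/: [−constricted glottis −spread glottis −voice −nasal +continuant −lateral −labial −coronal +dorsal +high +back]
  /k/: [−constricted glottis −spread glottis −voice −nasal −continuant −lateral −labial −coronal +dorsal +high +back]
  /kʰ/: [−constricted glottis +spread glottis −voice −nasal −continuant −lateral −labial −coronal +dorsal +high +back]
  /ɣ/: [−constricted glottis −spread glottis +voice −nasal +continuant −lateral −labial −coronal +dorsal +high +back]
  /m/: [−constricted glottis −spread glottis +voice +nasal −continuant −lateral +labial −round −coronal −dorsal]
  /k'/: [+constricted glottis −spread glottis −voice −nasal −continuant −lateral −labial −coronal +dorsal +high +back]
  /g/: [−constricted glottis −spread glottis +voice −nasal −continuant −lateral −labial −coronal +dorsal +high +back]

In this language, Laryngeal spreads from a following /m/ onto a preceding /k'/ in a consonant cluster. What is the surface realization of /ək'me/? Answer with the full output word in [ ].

[əgme]

Laryngeal immediately or transitively dominates [constricted glottis], [spread glottis], [voice].
The target acquires /m/'s values for everything under Laryngeal — [−constricted glottis], [−spread glottis], [+voice] — while keeping its own [nasal], [continuant], [lateral], ….
Among the inventory, only /g/ has exactly this specification, giving the surface form [əgme].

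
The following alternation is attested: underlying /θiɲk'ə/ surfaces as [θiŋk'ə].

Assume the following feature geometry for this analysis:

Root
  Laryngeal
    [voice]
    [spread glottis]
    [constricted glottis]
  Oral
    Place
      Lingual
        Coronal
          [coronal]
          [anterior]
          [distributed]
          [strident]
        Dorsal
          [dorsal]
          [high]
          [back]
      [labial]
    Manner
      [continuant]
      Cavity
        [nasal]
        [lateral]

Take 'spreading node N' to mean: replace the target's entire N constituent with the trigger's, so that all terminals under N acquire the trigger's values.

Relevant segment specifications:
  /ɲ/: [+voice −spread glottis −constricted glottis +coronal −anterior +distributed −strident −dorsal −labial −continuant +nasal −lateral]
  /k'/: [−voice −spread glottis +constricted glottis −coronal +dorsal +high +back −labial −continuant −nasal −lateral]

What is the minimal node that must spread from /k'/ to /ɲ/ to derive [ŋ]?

Lingual

/ɲ/ and [ŋ] differ in [coronal], [anterior], [distributed], [strident], [dorsal], [high], [back]; every other specified feature is identical.
In this geometry the lowest node dominating all of them is Lingual: every daughter of Lingual dominates only a proper subset, so no lower node suffices.
Spreading Lingual from /k'/ overwrites each of those terminals with /k'/'s values, yielding exactly [ŋ].
[constricted glottis], [nasal] stay as in /ɲ/ although /k'/ differs there, so no node dominating them spread; among the remaining candidates Lingual is the lowest that derives the output.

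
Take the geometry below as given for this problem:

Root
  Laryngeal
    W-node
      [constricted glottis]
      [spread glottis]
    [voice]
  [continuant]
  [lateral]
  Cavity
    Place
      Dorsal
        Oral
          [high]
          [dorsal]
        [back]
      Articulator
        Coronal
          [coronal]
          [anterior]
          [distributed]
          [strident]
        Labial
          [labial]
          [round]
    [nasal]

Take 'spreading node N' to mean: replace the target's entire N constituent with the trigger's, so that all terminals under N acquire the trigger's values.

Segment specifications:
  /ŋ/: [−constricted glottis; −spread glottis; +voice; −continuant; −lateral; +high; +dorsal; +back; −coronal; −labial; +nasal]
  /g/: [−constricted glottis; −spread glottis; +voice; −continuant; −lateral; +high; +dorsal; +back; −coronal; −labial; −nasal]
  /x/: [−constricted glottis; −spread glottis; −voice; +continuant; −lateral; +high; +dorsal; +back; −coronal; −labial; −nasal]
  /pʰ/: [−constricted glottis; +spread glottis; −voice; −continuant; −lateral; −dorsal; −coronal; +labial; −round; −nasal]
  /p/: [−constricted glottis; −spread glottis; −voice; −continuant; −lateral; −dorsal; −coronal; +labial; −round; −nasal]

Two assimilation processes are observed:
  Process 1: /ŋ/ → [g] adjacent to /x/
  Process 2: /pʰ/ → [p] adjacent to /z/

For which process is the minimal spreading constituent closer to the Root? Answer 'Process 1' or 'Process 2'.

Process 1 alters [nasal]; the lowest dominating node is [nasal] (depth 2 from Root).
Process 2 alters [spread glottis]; the lowest dominating node is [spread glottis] (depth 3 from Root).
Depth 2 < depth 3; Process 1 involves the structurally higher constituent [nasal].

Process 1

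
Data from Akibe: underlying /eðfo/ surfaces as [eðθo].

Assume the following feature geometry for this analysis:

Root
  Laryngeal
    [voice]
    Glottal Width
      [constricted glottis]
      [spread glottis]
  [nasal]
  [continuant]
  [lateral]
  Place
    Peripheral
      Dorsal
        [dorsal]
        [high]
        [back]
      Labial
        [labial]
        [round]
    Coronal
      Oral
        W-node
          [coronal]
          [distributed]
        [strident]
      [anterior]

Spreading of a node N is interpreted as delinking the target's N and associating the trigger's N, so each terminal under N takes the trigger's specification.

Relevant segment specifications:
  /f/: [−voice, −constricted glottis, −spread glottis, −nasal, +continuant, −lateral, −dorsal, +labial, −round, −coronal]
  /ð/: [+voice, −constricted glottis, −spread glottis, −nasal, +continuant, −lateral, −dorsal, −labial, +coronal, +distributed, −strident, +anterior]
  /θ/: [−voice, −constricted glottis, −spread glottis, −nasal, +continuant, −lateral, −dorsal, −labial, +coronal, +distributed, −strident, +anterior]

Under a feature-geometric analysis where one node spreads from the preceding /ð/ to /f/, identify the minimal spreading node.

Feature comparison: [labial], [round], [coronal], [anterior], [distributed], [strident] differ between /f/ and [θ]; the remaining terminals match.
Tracing each changed feature up the tree, the paths first meet at Place; any lower node misses at least one of them.
Delinking /f/'s Place and associating /ð/'s Place gives precisely the feature bundle of [θ].
[voice] — on which /ð/ differs from /f/ — is unchanged, so Root cannot have spread; the constituent is no larger than Place.

Place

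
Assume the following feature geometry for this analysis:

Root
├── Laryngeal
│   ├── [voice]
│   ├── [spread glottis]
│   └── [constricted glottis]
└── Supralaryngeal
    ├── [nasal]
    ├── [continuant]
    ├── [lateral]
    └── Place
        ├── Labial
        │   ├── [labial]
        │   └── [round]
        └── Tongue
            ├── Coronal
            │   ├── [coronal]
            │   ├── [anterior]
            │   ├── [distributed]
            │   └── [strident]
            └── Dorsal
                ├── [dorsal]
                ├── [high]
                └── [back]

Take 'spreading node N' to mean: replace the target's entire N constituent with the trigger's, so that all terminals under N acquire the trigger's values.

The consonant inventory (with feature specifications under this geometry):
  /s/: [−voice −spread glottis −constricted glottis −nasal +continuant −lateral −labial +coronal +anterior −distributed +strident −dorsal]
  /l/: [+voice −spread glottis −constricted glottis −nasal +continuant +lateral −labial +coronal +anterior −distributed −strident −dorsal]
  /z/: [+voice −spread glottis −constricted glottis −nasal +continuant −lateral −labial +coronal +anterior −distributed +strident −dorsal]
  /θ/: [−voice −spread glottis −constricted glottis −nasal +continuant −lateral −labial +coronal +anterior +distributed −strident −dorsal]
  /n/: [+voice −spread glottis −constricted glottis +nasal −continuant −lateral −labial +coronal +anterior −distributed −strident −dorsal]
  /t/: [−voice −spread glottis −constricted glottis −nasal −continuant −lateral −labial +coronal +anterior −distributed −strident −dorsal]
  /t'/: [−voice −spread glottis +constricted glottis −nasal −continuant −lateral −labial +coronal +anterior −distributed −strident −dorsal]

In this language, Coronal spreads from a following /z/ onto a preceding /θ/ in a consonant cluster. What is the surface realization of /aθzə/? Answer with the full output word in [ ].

Coronal immediately or transitively dominates [coronal], [anterior], [distributed], [strident].
Spreading Coronal from /z/ onto /θ/ replaces those values with /z/'s: [+coronal], [+anterior], [−distributed], [+strident]. Features outside Coronal ([voice], [spread glottis], [constricted glottis], …) stay as in /θ/.
This feature bundle is that of [s], so /aθzə/ surfaces as [aszə].

[aszə]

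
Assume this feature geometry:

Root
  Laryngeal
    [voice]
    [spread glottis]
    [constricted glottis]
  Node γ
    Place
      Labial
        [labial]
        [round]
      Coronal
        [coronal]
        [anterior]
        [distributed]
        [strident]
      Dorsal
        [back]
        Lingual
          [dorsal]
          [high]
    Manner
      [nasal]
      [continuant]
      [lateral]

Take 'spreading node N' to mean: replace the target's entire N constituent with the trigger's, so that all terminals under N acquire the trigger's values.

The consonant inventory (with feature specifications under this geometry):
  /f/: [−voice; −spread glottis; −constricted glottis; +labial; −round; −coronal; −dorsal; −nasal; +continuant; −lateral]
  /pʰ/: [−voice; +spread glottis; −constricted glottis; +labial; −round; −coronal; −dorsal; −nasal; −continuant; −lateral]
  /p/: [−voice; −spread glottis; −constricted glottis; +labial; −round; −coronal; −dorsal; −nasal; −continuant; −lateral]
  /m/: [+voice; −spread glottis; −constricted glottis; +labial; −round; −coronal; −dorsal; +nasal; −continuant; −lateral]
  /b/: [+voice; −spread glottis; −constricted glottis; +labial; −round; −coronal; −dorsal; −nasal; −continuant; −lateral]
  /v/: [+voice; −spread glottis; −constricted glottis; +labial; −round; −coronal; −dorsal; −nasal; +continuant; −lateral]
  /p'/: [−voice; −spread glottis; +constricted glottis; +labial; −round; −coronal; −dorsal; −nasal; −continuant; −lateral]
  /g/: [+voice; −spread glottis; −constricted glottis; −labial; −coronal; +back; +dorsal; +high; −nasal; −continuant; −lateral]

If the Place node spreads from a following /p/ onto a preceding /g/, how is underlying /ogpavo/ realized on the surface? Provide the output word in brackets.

[obpavo]

Terminals under Place in this geometry: [labial], [round], [coronal], [anterior], [distributed], [strident], [back], [dorsal], [high].
Spreading Place from /p/ onto /g/ replaces those values with /p/'s: [+labial], [−round], [−coronal], [−dorsal]. Features outside Place ([voice], [spread glottis], [constricted glottis], …) stay as in /g/.
Among the inventory, only /b/ has exactly this specification, giving the surface form [obpavo].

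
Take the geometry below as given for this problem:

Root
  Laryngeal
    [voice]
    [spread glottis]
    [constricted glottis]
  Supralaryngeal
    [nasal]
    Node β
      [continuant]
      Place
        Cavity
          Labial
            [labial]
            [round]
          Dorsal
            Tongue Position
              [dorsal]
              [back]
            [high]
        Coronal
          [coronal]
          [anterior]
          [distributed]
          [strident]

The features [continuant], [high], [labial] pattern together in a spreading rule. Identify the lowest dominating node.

[continuant]: Root > Supralaryngeal > Node β > [continuant].
[high]: Root > Supralaryngeal > Node β > Place > Cavity > Dorsal > [high].
[labial]: Root > Supralaryngeal > Node β > Place > Cavity > Labial > [labial].
The listed terminals split across distinct daughters of Node β, so Node β itself is the smallest node containing them all.

Node β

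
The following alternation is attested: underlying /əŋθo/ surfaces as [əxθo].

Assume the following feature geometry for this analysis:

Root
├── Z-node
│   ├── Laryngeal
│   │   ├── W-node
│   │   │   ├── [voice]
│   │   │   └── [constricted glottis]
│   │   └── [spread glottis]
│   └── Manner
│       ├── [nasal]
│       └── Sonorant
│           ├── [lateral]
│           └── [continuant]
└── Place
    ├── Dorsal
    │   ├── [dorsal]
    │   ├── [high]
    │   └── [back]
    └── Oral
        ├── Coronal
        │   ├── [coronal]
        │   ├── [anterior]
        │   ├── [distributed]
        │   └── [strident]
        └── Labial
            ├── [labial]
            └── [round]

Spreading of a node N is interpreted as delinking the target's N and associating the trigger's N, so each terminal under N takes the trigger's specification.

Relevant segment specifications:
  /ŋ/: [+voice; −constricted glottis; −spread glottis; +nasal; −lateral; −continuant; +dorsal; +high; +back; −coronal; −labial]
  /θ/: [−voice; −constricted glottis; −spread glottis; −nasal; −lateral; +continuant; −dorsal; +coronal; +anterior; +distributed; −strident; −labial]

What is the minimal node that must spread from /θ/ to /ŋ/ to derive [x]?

Z-node

Comparing /ŋ/ with its surface form [x], the features that change are [voice], [nasal], [continuant].
In this geometry the lowest node dominating all of them is Z-node: every daughter of Z-node dominates only a proper subset, so no lower node suffices.
Spreading Z-node from /θ/ overwrites each of those terminals with /θ/'s values, yielding exactly [x].
[dorsal], [coronal] — on which /θ/ differs from /ŋ/ — are unchanged, so Root cannot have spread; the constituent is no larger than Z-node.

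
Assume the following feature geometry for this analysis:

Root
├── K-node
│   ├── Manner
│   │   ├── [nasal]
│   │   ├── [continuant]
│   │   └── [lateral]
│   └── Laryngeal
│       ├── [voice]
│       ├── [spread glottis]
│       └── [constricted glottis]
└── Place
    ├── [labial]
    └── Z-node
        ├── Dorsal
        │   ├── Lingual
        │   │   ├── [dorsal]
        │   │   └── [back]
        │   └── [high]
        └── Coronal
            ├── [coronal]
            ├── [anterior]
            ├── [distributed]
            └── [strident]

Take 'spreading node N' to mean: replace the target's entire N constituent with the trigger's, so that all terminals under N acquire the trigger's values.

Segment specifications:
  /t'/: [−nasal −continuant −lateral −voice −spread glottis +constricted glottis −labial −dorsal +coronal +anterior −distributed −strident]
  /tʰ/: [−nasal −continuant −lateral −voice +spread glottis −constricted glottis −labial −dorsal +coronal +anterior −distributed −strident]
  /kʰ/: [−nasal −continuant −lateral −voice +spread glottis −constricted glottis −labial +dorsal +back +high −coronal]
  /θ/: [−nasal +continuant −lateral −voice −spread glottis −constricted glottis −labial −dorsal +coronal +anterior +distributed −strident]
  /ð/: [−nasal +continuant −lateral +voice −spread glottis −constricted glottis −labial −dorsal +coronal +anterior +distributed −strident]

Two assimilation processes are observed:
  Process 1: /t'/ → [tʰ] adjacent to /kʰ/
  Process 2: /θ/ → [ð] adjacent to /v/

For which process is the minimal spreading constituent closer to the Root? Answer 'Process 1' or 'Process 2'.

Process 1: the features that change are [spread glottis], [constricted glottis]; the minimal node is Laryngeal (depth 2).
Process 2 alters [voice]; the lowest dominating node is [voice] (depth 3 from Root).
Laryngeal (depth 2) sits above [voice] (depth 3), making Process 1 the one with the higher spreading node.

Process 1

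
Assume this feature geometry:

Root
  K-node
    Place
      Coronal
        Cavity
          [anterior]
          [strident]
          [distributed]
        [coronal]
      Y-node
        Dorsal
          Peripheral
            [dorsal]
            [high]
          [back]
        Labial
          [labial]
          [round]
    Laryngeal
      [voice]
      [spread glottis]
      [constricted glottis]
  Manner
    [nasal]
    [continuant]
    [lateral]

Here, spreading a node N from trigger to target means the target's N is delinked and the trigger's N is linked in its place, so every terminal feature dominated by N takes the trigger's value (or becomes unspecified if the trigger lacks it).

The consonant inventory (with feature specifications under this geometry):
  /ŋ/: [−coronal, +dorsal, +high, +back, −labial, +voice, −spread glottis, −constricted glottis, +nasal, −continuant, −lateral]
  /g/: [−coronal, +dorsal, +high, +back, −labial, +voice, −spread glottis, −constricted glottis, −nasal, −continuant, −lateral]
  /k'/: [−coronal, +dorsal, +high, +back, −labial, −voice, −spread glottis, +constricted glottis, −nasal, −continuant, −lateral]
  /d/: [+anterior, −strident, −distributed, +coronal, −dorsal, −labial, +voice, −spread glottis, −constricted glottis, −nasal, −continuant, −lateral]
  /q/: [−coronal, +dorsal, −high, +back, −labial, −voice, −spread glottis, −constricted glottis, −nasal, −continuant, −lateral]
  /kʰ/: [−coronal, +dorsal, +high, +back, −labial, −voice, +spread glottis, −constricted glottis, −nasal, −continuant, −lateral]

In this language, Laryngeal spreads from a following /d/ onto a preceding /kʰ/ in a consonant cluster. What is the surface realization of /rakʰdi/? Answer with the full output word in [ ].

[ragdi]

The Laryngeal node dominates the terminals [voice], [spread glottis], [constricted glottis].
The target acquires /d/'s values for everything under Laryngeal — [+voice], [−spread glottis], [−constricted glottis] — while keeping its own [coronal], [dorsal], [high], ….
This feature bundle is that of [g], so /rakʰdi/ surfaces as [ragdi].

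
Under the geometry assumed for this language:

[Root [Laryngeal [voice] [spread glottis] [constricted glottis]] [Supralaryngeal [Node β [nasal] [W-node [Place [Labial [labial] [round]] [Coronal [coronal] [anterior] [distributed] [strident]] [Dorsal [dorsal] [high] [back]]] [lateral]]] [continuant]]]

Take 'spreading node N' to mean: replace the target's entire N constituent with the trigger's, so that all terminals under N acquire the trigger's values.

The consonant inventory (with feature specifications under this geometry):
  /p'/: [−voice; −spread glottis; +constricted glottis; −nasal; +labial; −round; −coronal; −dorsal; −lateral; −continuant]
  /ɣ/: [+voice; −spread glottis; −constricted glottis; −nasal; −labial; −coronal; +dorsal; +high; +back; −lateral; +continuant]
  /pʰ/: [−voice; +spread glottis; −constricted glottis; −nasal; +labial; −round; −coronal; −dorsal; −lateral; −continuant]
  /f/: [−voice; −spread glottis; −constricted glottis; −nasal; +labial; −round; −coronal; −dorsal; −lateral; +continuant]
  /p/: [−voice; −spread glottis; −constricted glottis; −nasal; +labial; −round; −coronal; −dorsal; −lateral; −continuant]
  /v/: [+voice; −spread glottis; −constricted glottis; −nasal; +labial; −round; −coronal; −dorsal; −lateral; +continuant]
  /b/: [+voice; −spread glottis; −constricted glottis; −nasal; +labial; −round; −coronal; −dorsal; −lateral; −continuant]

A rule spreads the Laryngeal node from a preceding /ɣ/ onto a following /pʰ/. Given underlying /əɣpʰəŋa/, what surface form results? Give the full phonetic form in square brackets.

[əɣbəŋa]

Laryngeal immediately or transitively dominates [voice], [spread glottis], [constricted glottis].
The target acquires /ɣ/'s values for everything under Laryngeal — [+voice], [−spread glottis], [−constricted glottis] — while keeping its own [nasal], [labial], [round], ….
The resulting bundle matches /b/ in the inventory; substituting it for /pʰ/ gives [əɣbəŋa].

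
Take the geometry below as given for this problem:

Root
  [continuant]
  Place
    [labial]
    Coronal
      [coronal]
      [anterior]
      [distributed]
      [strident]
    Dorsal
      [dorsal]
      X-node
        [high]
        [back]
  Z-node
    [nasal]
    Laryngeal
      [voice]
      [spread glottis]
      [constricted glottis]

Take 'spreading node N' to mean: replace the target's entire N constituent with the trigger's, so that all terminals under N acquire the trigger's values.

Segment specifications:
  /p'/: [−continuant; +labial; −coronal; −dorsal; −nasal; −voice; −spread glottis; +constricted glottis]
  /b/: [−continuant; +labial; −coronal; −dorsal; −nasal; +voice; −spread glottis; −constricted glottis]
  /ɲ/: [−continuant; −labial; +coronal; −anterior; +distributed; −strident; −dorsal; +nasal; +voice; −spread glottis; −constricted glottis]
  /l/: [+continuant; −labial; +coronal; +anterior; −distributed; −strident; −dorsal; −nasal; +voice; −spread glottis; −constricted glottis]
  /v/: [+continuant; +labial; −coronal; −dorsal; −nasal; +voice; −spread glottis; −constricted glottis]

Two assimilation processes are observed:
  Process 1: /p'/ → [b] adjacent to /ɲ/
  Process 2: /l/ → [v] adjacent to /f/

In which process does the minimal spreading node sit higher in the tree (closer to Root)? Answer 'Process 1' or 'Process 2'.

Process 1: the features that change are [voice], [constricted glottis]; the minimal node is Laryngeal (depth 2).
Process 2: the features that change are [labial], [coronal], [anterior], [distributed], [strident]; the minimal node is Place (depth 1).
Place (depth 1) sits above Laryngeal (depth 2), making Process 2 the one with the higher spreading node.

Process 2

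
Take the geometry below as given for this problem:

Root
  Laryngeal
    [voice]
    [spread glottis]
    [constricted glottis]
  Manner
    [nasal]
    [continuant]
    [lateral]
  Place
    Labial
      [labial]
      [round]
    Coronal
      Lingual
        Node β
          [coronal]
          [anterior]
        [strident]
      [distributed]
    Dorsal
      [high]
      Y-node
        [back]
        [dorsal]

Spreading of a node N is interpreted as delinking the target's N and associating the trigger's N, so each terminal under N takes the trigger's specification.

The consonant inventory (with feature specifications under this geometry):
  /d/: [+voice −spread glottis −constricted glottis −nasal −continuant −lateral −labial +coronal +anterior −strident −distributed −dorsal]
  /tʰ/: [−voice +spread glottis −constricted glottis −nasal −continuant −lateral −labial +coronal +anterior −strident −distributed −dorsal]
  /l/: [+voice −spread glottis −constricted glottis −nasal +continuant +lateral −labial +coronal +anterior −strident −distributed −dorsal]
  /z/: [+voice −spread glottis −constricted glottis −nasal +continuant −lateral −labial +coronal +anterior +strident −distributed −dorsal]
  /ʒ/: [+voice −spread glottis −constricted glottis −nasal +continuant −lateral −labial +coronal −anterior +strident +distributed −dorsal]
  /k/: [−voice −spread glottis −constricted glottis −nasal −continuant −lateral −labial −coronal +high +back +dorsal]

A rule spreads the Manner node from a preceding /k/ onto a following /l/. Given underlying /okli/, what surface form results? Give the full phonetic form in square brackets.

Terminals under Manner in this geometry: [nasal], [continuant], [lateral].
Spreading Manner from /k/ onto /l/ replaces those values with /k/'s: [−nasal], [−continuant], [−lateral]. Features outside Manner ([voice], [spread glottis], [constricted glottis], …) stay as in /l/.
Among the inventory, only /d/ has exactly this specification, giving the surface form [okdi].

[okdi]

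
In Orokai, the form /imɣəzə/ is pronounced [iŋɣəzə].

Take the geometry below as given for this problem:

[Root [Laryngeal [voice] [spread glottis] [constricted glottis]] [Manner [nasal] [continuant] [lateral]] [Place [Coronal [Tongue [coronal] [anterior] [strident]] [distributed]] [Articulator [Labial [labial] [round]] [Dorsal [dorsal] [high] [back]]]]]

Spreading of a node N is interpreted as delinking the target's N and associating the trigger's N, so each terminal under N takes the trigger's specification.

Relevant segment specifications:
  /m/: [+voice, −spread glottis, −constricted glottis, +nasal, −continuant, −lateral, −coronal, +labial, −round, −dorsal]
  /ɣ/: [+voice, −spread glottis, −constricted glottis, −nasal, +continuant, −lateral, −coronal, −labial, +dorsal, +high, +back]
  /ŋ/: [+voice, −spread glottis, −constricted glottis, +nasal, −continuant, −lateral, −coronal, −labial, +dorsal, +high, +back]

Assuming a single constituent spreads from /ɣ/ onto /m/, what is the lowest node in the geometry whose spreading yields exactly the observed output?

Comparing /m/ with its surface form [ŋ], the features that change are [labial], [round], [dorsal], [high], [back].
These terminals are all dominated by Articulator, and no proper subconstituent of Articulator covers them all; Articulator is their lowest common ancestor.
If Articulator spreads, every terminal under it takes /ɣ/'s value, producing [ŋ] as observed.
[nasal], [continuant] stay as in /m/ although /ɣ/ differs there, so no node dominating them spread; among the remaining candidates Articulator is the lowest that derives the output.

Articulator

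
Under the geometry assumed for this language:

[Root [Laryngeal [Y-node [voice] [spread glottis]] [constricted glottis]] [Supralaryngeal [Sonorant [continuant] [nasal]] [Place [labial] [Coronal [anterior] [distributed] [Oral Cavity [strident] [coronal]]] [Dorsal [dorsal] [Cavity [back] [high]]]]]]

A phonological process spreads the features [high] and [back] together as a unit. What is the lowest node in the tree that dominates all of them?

Cavity

[high]: Root / Supralaryngeal / Place / Dorsal / Cavity / [high].
[back]: Root / Supralaryngeal / Place / Dorsal / Cavity / [back].
The lowest node appearing on every path is Cavity; each proper daughter of Cavity fails to dominate at least one of the listed features.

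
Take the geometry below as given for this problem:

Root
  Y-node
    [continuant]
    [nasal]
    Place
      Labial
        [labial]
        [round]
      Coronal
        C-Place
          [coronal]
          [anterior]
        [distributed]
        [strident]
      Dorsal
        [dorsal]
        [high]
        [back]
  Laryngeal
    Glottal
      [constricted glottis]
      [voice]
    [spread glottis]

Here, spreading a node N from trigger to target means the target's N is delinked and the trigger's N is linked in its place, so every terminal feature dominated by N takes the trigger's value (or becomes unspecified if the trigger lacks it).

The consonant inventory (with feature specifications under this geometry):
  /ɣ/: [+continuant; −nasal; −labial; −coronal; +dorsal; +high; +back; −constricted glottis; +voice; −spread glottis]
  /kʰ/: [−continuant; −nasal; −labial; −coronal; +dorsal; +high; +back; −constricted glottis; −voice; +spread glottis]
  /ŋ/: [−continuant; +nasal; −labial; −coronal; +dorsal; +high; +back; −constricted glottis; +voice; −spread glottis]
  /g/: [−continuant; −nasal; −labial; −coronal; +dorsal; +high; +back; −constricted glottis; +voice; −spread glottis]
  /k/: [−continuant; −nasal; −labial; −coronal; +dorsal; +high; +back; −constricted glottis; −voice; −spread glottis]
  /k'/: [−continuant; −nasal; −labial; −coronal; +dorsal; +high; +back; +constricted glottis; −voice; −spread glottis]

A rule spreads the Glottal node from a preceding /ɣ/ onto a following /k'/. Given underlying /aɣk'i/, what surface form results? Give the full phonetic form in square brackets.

The Glottal node dominates the terminals [constricted glottis], [voice].
After delinking /k'/'s Glottal and linking /ɣ/'s, the affected terminals become [−constricted glottis], [+voice]; [continuant], [nasal], [labial], … (outside Glottal) are retained from /k'/.
The resulting bundle matches /g/ in the inventory; substituting it for /k'/ gives [aɣgi].

[aɣgi]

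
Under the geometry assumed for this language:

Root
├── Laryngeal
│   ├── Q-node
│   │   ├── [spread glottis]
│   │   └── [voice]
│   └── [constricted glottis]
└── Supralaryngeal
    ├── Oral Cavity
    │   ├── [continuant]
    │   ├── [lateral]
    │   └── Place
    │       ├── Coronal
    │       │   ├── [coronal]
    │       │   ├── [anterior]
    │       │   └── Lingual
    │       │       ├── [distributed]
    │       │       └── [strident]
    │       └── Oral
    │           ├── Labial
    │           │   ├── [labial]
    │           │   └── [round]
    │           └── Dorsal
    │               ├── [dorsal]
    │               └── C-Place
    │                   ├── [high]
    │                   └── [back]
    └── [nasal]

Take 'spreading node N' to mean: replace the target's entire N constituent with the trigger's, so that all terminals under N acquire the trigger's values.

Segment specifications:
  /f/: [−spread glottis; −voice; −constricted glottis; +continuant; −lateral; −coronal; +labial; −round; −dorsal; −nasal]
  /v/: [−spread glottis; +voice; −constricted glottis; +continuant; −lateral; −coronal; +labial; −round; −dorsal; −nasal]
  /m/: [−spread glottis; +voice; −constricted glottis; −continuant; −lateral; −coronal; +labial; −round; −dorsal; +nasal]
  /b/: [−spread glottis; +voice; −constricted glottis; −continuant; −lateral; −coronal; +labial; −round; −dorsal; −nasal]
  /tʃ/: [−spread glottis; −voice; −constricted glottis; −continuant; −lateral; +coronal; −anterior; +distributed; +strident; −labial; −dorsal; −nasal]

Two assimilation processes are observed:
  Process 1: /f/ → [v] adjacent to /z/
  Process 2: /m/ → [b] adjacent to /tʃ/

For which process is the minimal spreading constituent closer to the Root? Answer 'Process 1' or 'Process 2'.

Process 1: the feature that changes is [voice]; the minimal node is [voice] (depth 3).
Process 2 alters [nasal]; the lowest dominating node is [nasal] (depth 2 from Root).
[nasal] is closer to Root than [voice], so Process 2 spreads the higher node.

Process 2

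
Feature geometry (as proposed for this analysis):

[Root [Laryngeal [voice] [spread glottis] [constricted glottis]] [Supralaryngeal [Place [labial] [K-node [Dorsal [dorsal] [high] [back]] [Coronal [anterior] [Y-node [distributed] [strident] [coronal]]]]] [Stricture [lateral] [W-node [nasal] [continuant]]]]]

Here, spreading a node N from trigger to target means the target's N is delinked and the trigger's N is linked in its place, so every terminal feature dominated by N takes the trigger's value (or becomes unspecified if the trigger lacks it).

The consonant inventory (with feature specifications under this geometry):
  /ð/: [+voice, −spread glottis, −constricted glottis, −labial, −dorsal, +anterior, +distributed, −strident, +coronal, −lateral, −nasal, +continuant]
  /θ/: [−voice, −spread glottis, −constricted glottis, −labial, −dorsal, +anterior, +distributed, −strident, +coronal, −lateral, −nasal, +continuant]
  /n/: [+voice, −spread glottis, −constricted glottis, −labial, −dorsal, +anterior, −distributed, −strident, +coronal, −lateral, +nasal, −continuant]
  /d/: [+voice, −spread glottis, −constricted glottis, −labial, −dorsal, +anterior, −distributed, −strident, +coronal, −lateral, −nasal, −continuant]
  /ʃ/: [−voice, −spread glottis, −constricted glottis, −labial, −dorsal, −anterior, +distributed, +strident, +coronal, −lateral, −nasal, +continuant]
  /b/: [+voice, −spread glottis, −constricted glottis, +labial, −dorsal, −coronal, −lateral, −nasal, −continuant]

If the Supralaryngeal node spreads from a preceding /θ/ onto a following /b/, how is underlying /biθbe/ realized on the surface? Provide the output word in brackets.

The Supralaryngeal node dominates the terminals [labial], [dorsal], [high], [back], [anterior], [distributed], [strident], [coronal], [lateral], [nasal], [continuant].
The target acquires /θ/'s values for everything under Supralaryngeal — [−labial], [−dorsal], [+anterior], [+distributed], [−strident], [+coronal], [−lateral], [−nasal], [+continuant] — while keeping its own [voice], [spread glottis], [constricted glottis].
The resulting bundle matches /ð/ in the inventory; substituting it for /b/ gives [biθðe].

[biθðe]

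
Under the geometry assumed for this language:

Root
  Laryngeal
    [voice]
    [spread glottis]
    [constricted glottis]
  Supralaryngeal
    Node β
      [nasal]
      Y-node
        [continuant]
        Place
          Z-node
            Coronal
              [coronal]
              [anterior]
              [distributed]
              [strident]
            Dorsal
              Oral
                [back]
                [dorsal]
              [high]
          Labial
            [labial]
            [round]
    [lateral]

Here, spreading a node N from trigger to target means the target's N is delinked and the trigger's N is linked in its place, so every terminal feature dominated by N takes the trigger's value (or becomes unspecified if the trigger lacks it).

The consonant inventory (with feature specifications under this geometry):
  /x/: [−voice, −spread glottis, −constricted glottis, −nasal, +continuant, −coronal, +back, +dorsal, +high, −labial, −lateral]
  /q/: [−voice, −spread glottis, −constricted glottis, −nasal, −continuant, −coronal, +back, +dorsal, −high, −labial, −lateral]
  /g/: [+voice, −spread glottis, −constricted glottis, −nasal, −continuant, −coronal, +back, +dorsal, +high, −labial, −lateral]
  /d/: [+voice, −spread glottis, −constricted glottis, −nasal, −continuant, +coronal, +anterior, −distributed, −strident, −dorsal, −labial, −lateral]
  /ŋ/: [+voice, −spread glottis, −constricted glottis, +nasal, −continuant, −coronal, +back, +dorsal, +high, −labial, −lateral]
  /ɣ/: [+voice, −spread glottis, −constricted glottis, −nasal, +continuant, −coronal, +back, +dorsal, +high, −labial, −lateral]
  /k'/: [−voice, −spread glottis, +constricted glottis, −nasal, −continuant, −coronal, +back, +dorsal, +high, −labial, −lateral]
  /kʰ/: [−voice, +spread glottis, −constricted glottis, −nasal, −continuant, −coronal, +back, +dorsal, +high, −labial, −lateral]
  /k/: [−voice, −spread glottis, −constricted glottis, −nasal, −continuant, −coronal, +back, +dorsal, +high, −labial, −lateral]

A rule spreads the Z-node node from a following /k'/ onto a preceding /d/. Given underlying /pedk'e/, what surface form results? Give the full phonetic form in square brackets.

[pegk'e]

The Z-node node dominates the terminals [coronal], [anterior], [distributed], [strident], [back], [dorsal], [high].
The target acquires /k'/'s values for everything under Z-node — [−coronal], [+back], [+dorsal], [+high] — while keeping its own [voice], [spread glottis], [constricted glottis], ….
Among the inventory, only /g/ has exactly this specification, giving the surface form [pegk'e].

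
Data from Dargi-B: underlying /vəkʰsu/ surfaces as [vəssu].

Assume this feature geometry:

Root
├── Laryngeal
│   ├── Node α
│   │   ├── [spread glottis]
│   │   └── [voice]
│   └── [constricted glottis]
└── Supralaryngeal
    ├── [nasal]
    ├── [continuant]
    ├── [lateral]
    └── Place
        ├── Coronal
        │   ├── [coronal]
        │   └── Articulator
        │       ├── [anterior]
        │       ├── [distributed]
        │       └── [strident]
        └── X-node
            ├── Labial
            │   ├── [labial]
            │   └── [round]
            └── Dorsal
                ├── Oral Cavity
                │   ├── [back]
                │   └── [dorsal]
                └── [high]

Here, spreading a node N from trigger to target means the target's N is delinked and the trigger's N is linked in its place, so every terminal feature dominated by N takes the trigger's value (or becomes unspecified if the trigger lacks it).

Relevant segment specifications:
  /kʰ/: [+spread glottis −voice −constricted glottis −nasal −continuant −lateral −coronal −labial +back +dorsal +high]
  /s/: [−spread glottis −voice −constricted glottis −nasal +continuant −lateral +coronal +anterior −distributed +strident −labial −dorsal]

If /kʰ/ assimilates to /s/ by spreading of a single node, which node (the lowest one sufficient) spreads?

Feature comparison: [spread glottis], [continuant], [coronal], [anterior], [distributed], [strident], [dorsal], [high], [back] differ between /kʰ/ and [s]; the remaining terminals match.
In this geometry the lowest node dominating all of them is Root: every daughter of Root dominates only a proper subset, so no lower node suffices.
Spreading Root from /s/ overwrites each of those terminals with /s/'s values, yielding exactly [s].

Root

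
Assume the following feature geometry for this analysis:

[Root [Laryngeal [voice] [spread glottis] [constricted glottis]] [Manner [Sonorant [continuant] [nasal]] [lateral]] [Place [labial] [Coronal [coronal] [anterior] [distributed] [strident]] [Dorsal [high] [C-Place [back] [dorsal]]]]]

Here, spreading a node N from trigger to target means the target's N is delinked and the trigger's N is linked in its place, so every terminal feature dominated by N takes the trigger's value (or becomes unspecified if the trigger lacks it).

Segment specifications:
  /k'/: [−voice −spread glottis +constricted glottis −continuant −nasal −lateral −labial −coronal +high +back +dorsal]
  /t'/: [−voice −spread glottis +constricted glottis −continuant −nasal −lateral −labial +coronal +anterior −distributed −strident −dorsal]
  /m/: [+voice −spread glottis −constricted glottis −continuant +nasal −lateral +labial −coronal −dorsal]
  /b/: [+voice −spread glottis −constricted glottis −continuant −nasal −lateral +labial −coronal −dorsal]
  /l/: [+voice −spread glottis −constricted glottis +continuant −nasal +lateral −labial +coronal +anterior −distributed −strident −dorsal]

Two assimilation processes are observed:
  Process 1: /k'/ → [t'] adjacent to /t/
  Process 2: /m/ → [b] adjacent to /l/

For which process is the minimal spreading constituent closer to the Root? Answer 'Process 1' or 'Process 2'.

Process 1: the features that change are [coronal], [anterior], [distributed], [strident], [dorsal], [high], [back]; the minimal node is Place (depth 1).
Process 2: the feature that changes is [nasal]; the minimal node is [nasal] (depth 3).
Place (depth 1) sits above [nasal] (depth 3), making Process 1 the one with the higher spreading node.

Process 1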